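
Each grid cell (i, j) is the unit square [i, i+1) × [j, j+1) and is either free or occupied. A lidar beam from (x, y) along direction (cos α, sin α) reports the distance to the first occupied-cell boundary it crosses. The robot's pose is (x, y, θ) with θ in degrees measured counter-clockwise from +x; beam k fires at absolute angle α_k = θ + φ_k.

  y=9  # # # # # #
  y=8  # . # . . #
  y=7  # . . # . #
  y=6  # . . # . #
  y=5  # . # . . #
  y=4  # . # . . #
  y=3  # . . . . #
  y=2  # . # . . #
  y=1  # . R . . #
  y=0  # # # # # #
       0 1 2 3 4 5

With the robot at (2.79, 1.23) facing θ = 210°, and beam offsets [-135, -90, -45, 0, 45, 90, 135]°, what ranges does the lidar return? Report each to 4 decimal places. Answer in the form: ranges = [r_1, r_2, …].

ranges = [0.7972, 0.8891, 1.8531, 0.4600, 0.2381, 0.2656, 0.8887]

beam 1: φ=-135°, α=75°
  direction (0.2588, 0.9659); cell (2,1); t to first gridline: x 0.8114, y 0.7972 (then +3.8637 / +1.0353)
    (2,2) via y @ 0.7972  # hit
  → r_1 = 0.7972
beam 2: φ=-90°, α=120°
  direction (-0.5000, 0.8660); cell (2,1); t to first gridline: x 1.5800, y 0.8891 (then +2.0000 / +1.1547)
    (2,2) via y @ 0.8891  # hit
  → r_2 = 0.8891
beam 3: φ=-45°, α=165°
  direction (-0.9659, 0.2588); cell (2,1); t to first gridline: x 0.8179, y 2.9751 (then +1.0353 / +3.8637)
    (1,1) via x @ 0.8179
    (0,1) via x @ 1.8531  # hit
  → r_3 = 1.8531
beam 4: φ=0°, α=210°
  direction (-0.8660, -0.5000); cell (2,1); t to first gridline: x 0.9122, y 0.4600 (then +1.1547 / +2.0000)
    (2,0) via y @ 0.4600  # hit
  → r_4 = 0.4600
beam 5: φ=45°, α=255°
  direction (-0.2588, -0.9659); cell (2,1); t to first gridline: x 3.0523, y 0.2381 (then +3.8637 / +1.0353)
    (2,0) via y @ 0.2381  # hit
  → r_5 = 0.2381
beam 6: φ=90°, α=300°
  direction (0.5000, -0.8660); cell (2,1); t to first gridline: x 0.4200, y 0.2656 (then +2.0000 / +1.1547)
    (2,0) via y @ 0.2656  # hit
  → r_6 = 0.2656
beam 7: φ=135°, α=345°
  direction (0.9659, -0.2588); cell (2,1); t to first gridline: x 0.2174, y 0.8887 (then +1.0353 / +3.8637)
    (3,1) via x @ 0.2174
    (3,0) via y @ 0.8887  # hit
  → r_7 = 0.8887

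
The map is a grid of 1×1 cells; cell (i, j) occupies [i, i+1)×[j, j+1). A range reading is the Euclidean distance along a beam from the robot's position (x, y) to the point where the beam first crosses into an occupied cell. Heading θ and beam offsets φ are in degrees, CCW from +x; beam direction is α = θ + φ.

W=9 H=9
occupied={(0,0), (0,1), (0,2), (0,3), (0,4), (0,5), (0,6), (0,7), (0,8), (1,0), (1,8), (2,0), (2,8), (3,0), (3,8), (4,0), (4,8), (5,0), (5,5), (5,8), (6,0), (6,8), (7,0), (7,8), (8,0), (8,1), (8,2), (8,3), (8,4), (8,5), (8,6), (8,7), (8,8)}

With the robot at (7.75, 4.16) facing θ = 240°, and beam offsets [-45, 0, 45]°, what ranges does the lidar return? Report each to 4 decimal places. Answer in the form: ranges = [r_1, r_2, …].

ranges = [6.9881, 3.6489, 0.9659]

beam 1: φ=-45°, α=195°
  cosα=-0.9659 sinα=-0.2588 | (7,4) | tMaxX 0.7765 tMaxY 0.6182 | tΔX 1.0353 tΔY 3.8637
    t=0.6182 [y] (7,3)
    t=0.7765 [x] (6,3)
    t=1.8117 [x] (5,3)
    t=2.8470 [x] (4,3)
    t=3.8823 [x] (3,3)
    t=4.4819 [y] (3,2)
    t=4.9176 [x] (2,2)
    t=5.9528 [x] (1,2)
    t=6.9881 [x] (0,2) — stop
  → r_1 = 6.9881
beam 2: φ=0°, α=240°
  cosα=-0.5000 sinα=-0.8660 | (7,4) | tMaxX 1.5000 tMaxY 0.1848 | tΔX 2.0000 tΔY 1.1547
    t=0.1848 [y] (7,3)
    t=1.3395 [y] (7,2)
    t=1.5000 [x] (6,2)
    t=2.4942 [y] (6,1)
    t=3.5000 [x] (5,1)
    t=3.6489 [y] (5,0) — stop
  → r_2 = 3.6489
beam 3: φ=45°, α=285°
  cosα=0.2588 sinα=-0.9659 | (7,4) | tMaxX 0.9659 tMaxY 0.1656 | tΔX 3.8637 tΔY 1.0353
    t=0.1656 [y] (7,3)
    t=0.9659 [x] (8,3) — stop
  → r_3 = 0.9659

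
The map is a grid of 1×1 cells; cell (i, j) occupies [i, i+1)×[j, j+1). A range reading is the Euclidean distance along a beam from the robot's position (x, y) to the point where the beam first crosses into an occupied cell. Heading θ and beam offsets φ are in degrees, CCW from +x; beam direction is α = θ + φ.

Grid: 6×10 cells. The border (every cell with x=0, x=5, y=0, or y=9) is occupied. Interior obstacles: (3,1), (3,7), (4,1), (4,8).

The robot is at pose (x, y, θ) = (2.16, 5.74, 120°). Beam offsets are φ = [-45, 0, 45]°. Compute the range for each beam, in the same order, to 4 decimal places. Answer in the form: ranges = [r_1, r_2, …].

beam 1: φ=-45°, α=75°
  direction (0.2588, 0.9659); cell (2,5); t to first gridline: x 3.2455, y 0.2692 (then +3.8637 / +1.0353)
    (2,6) via y @ 0.2692
    (2,7) via y @ 1.3044
    (2,8) via y @ 2.3397
    (3,8) via x @ 3.2455
    (3,9) via y @ 3.3750  # hit
  → r_1 = 3.3750
beam 2: φ=0°, α=120°
  direction (-0.5000, 0.8660); cell (2,5); t to first gridline: x 0.3200, y 0.3002 (then +2.0000 / +1.1547)
    (2,6) via y @ 0.3002
    (1,6) via x @ 0.3200
    (1,7) via y @ 1.4549
    (0,7) via x @ 2.3200  # hit
  → r_2 = 2.3200
beam 3: φ=45°, α=165°
  direction (-0.9659, 0.2588); cell (2,5); t to first gridline: x 0.1656, y 1.0046 (then +1.0353 / +3.8637)
    (1,5) via x @ 0.1656
    (1,6) via y @ 1.0046
    (0,6) via x @ 1.2009  # hit
  → r_3 = 1.2009

ranges = [3.3750, 2.3200, 1.2009]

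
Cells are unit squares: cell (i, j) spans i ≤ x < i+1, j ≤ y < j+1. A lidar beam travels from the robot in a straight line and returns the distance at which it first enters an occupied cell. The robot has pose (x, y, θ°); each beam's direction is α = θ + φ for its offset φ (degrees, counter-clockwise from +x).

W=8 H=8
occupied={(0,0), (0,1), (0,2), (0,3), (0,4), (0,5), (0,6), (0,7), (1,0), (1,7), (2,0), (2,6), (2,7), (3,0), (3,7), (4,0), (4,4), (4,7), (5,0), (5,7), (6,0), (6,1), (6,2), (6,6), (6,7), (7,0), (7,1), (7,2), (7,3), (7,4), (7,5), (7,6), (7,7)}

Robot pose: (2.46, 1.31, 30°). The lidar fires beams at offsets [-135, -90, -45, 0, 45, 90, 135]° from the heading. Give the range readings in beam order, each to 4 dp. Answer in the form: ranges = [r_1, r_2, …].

ranges = [0.3209, 0.3580, 1.1977, 5.2423, 5.8907, 2.9200, 1.5115]

beam 1: φ=-135°, α=255°
  cosα=-0.2588 sinα=-0.9659 | (2,1) | tMaxX 1.7773 tMaxY 0.3209 | tΔX 3.8637 tΔY 1.0353
    t=0.3209 [y] (2,0) — stop
  → r_1 = 0.3209
beam 2: φ=-90°, α=300°
  cosα=0.5000 sinα=-0.8660 | (2,1) | tMaxX 1.0800 tMaxY 0.3580 | tΔX 2.0000 tΔY 1.1547
    t=0.3580 [y] (2,0) — stop
  → r_2 = 0.3580
beam 3: φ=-45°, α=345°
  cosα=0.9659 sinα=-0.2588 | (2,1) | tMaxX 0.5590 tMaxY 1.1977 | tΔX 1.0353 tΔY 3.8637
    t=0.5590 [x] (3,1)
    t=1.1977 [y] (3,0) — stop
  → r_3 = 1.1977
beam 4: φ=0°, α=30°
  cosα=0.8660 sinα=0.5000 | (2,1) | tMaxX 0.6235 tMaxY 1.3800 | tΔX 1.1547 tΔY 2.0000
    t=0.6235 [x] (3,1)
    t=1.3800 [y] (3,2)
    t=1.7782 [x] (4,2)
    t=2.9329 [x] (5,2)
    t=3.3800 [y] (5,3)
    t=4.0876 [x] (6,3)
    t=5.2423 [x] (7,3) — stop
  → r_4 = 5.2423
beam 5: φ=45°, α=75°
  cosα=0.2588 sinα=0.9659 | (2,1) | tMaxX 2.0864 tMaxY 0.7143 | tΔX 3.8637 tΔY 1.0353
    t=0.7143 [y] (2,2)
    t=1.7496 [y] (2,3)
    t=2.0864 [x] (3,3)
    t=2.7849 [y] (3,4)
    t=3.8202 [y] (3,5)
    t=4.8554 [y] (3,6)
    t=5.8907 [y] (3,7) — stop
  → r_5 = 5.8907
beam 6: φ=90°, α=120°
  cosα=-0.5000 sinα=0.8660 | (2,1) | tMaxX 0.9200 tMaxY 0.7967 | tΔX 2.0000 tΔY 1.1547
    t=0.7967 [y] (2,2)
    t=0.9200 [x] (1,2)
    t=1.9514 [y] (1,3)
    t=2.9200 [x] (0,3) — stop
  → r_6 = 2.9200
beam 7: φ=135°, α=165°
  cosα=-0.9659 sinα=0.2588 | (2,1) | tMaxX 0.4762 tMaxY 2.6660 | tΔX 1.0353 tΔY 3.8637
    t=0.4762 [x] (1,1)
    t=1.5115 [x] (0,1) — stop
  → r_7 = 1.5115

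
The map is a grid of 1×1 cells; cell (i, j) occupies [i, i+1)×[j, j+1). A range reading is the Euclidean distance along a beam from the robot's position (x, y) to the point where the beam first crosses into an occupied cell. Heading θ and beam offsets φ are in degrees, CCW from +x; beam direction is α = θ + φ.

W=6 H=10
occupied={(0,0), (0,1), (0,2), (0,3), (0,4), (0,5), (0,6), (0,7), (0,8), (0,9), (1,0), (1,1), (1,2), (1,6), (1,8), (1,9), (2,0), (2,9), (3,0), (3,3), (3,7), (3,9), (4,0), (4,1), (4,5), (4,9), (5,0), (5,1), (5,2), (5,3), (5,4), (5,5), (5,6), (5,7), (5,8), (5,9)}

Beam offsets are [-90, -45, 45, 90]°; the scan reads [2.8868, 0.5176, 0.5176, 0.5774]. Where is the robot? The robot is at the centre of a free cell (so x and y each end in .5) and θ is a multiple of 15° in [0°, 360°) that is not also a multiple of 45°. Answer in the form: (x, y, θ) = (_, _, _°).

Enumerate (i+0.5, j+0.5, θ) over the 24 free cells and 16 admissible headings. For each, cast all 4 beams and compare to the given ranges.
  (3.5, 6.5, 330°): beam 1 = 4.0415 ≠ 2.8868 ✗
  (2.5, 7.5, 105°): beam 1 = 0.5176 ≠ 2.8868 ✗
  (3.5, 6.5, 240°): beam 2 = 1.5529 ≠ 0.5176 ✗
  (1.5, 3.5, 30°): beam 1 = 0.5774 ≠ 2.8868 ✗
  …
  (4.5, 2.5, 300°): r_1=2.8868, r_2=0.5176, r_3=0.5176, r_4=0.5774 — all match ✓
Unique over the lattice → pose = (4.5, 2.5, 300°).

(x, y, θ) = (4.5, 2.5, 300°)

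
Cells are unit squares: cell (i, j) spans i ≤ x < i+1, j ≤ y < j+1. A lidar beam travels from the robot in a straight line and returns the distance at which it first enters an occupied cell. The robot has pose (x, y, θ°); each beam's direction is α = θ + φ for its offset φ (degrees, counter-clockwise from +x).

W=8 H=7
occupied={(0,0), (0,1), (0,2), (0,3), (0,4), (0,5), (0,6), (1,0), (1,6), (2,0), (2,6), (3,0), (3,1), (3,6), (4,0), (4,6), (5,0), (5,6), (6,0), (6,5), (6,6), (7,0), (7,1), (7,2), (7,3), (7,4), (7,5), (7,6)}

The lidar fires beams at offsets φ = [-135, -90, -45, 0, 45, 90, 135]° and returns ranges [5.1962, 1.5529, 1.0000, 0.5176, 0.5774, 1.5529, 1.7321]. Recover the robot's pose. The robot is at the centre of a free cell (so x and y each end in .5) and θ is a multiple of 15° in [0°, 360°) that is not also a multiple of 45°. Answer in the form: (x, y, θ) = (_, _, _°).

The pose lattice has 28·16 = 448 candidates. Test each by forward raycasting.
  (4.5, 2.5, 105°): beam 1 = 2.8868 ≠ 5.1962 ✗
  (5.5, 2.5, 345°): beam 1 = 1.7321 ≠ 5.1962 ✗
  (2.5, 4.5, 195°): beam 1 = 1.7321 ≠ 5.1962 ✗
  (1.5, 2.5, 30°): beam 1 = 1.5529 ≠ 5.1962 ✗
  …
  (5.5, 1.5, 255°): r_1=5.1962, r_2=1.5529, r_3=1.0000, r_4=0.5176, r_5=0.5774, r_6=1.5529, r_7=1.7321 — all match ✓
No second candidate reproduces the full scan.

(x, y, θ) = (5.5, 1.5, 255°)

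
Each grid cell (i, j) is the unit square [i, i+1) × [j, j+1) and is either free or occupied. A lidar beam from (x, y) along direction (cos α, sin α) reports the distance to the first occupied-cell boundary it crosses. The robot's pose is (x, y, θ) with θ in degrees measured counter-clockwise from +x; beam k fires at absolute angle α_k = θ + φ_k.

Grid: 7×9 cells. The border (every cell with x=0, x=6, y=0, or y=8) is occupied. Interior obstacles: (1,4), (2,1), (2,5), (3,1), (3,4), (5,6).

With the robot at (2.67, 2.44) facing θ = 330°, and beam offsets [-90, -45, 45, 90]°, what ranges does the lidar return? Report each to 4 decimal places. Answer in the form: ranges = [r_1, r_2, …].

ranges = [0.5081, 0.4555, 3.4475, 1.8013]

beam 1: φ=-90°, α=240°
  d=(-0.5000,-0.8660)  start (2,2)  tX=1.3400 tY=0.5081  stride 1/|dx|=2.0000 1/|dy|=1.1547
    cross y-line → (2,1), t=0.5081 (wall)
  → r_1 = 0.5081
beam 2: φ=-45°, α=285°
  d=(0.2588,-0.9659)  start (2,2)  tX=1.2750 tY=0.4555  stride 1/|dx|=3.8637 1/|dy|=1.0353
    cross y-line → (2,1), t=0.4555 (wall)
  → r_2 = 0.4555
beam 3: φ=45°, α=15°
  d=(0.9659,0.2588)  start (2,2)  tX=0.3416 tY=2.1637  stride 1/|dx|=1.0353 1/|dy|=3.8637
    cross x-line → (3,2), t=0.3416
    cross x-line → (4,2), t=1.3769
    cross y-line → (4,3), t=2.1637
    cross x-line → (5,3), t=2.4122
    cross x-line → (6,3), t=3.4475 (wall)
  → r_3 = 3.4475
beam 4: φ=90°, α=60°
  d=(0.5000,0.8660)  start (2,2)  tX=0.6600 tY=0.6466  stride 1/|dx|=2.0000 1/|dy|=1.1547
    cross y-line → (2,3), t=0.6466
    cross x-line → (3,3), t=0.6600
    cross y-line → (3,4), t=1.8013 (wall)
  → r_4 = 1.8013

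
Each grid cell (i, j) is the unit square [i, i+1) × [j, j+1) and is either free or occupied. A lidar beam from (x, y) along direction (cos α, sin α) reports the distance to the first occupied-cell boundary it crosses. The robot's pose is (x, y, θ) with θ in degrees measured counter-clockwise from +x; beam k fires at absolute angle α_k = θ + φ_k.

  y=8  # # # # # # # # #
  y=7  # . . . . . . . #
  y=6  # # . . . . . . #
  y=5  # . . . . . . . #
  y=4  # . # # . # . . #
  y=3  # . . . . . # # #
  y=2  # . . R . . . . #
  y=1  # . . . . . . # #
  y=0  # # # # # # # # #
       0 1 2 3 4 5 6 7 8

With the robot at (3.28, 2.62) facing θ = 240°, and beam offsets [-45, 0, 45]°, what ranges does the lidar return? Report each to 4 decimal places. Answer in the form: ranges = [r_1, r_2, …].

beam 1: φ=-45°, α=195°
  direction (-0.9659, -0.2588); cell (3,2); t to first gridline: x 0.2899, y 2.3955 (then +1.0353 / +3.8637)
    (2,2) via x @ 0.2899
    (1,2) via x @ 1.3252
    (0,2) via x @ 2.3604  # hit
  → r_1 = 2.3604
beam 2: φ=0°, α=240°
  direction (-0.5000, -0.8660); cell (3,2); t to first gridline: x 0.5600, y 0.7159 (then +2.0000 / +1.1547)
    (2,2) via x @ 0.5600
    (2,1) via y @ 0.7159
    (2,0) via y @ 1.8706  # hit
  → r_2 = 1.8706
beam 3: φ=45°, α=285°
  direction (0.2588, -0.9659); cell (3,2); t to first gridline: x 2.7819, y 0.6419 (then +3.8637 / +1.0353)
    (3,1) via y @ 0.6419
    (3,0) via y @ 1.6771  # hit
  → r_3 = 1.6771

ranges = [2.3604, 1.8706, 1.6771]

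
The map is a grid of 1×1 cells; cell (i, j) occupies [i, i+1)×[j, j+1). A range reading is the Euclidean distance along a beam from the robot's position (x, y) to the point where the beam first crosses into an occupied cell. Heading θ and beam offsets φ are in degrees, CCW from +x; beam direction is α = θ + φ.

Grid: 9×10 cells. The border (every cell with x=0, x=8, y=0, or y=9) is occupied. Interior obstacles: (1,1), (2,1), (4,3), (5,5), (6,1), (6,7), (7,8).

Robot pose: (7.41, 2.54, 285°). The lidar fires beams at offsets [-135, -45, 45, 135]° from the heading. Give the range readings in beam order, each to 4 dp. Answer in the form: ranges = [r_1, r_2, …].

beam 1: φ=-135°, α=150°
  cosα=-0.8660 sinα=0.5000 | (7,2) | tMaxX 0.4734 tMaxY 0.9200 | tΔX 1.1547 tΔY 2.0000
    t=0.4734 [x] (6,2)
    t=0.9200 [y] (6,3)
    t=1.6281 [x] (5,3)
    t=2.7828 [x] (4,3) — stop
  → r_1 = 2.7828
beam 2: φ=-45°, α=240°
  cosα=-0.5000 sinα=-0.8660 | (7,2) | tMaxX 0.8200 tMaxY 0.6235 | tΔX 2.0000 tΔY 1.1547
    t=0.6235 [y] (7,1)
    t=0.8200 [x] (6,1) — stop
  → r_2 = 0.8200
beam 3: φ=45°, α=330°
  cosα=0.8660 sinα=-0.5000 | (7,2) | tMaxX 0.6813 tMaxY 1.0800 | tΔX 1.1547 tΔY 2.0000
    t=0.6813 [x] (8,2) — stop
  → r_3 = 0.6813
beam 4: φ=135°, α=60°
  cosα=0.5000 sinα=0.8660 | (7,2) | tMaxX 1.1800 tMaxY 0.5312 | tΔX 2.0000 tΔY 1.1547
    t=0.5312 [y] (7,3)
    t=1.1800 [x] (8,3) — stop
  → r_4 = 1.1800

ranges = [2.7828, 0.8200, 0.6813, 1.1800]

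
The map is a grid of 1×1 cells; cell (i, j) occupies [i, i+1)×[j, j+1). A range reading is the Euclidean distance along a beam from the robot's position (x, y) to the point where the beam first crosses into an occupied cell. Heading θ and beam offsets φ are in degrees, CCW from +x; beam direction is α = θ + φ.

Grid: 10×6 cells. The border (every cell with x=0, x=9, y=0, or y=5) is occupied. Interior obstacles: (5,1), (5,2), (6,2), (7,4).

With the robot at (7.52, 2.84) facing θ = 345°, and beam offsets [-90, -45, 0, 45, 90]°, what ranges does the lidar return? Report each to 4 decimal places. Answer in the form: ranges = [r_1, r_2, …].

beam 1: φ=-90°, α=255°
  direction (-0.2588, -0.9659); cell (7,2); t to first gridline: x 2.0091, y 0.8696 (then +3.8637 / +1.0353)
    (7,1) via y @ 0.8696
    (7,0) via y @ 1.9049  # hit
  → r_1 = 1.9049
beam 2: φ=-45°, α=300°
  direction (0.5000, -0.8660); cell (7,2); t to first gridline: x 0.9600, y 0.9699 (then +2.0000 / +1.1547)
    (8,2) via x @ 0.9600
    (8,1) via y @ 0.9699
    (8,0) via y @ 2.1246  # hit
  → r_2 = 2.1246
beam 3: φ=0°, α=345°
  direction (0.9659, -0.2588); cell (7,2); t to first gridline: x 0.4969, y 3.2455 (then +1.0353 / +3.8637)
    (8,2) via x @ 0.4969
    (9,2) via x @ 1.5322  # hit
  → r_3 = 1.5322
beam 4: φ=45°, α=30°
  direction (0.8660, 0.5000); cell (7,2); t to first gridline: x 0.5543, y 0.3200 (then +1.1547 / +2.0000)
    (7,3) via y @ 0.3200
    (8,3) via x @ 0.5543
    (9,3) via x @ 1.7090  # hit
  → r_4 = 1.7090
beam 5: φ=90°, α=75°
  direction (0.2588, 0.9659); cell (7,2); t to first gridline: x 1.8546, y 0.1656 (then +3.8637 / +1.0353)
    (7,3) via y @ 0.1656
    (7,4) via y @ 1.2009  # hit
  → r_5 = 1.2009

ranges = [1.9049, 2.1246, 1.5322, 1.7090, 1.2009]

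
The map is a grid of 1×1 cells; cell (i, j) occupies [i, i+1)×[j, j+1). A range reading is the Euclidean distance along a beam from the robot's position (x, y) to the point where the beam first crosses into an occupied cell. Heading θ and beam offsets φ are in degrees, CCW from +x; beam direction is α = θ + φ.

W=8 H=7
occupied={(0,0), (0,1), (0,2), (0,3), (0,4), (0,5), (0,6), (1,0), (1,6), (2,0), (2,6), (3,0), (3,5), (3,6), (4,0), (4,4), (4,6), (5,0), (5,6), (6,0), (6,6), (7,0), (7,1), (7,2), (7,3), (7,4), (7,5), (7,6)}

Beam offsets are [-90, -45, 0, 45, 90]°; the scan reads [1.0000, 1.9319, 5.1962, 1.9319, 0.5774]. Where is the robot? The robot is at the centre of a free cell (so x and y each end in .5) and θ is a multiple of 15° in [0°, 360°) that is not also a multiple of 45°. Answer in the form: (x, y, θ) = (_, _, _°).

(x, y, θ) = (6.5, 5.5, 240°)

The pose lattice has 28·16 = 448 candidates. Test each by forward raycasting.
  (6.5, 2.5, 75°): beam 1 = 0.5176 ≠ 1.0000 ✗
  (4.5, 1.5, 195°): beam 1 = 3.6235 ≠ 1.0000 ✗
  (1.5, 5.5, 255°): beam 1 = 0.5176 ≠ 1.0000 ✗
  …
  (6.5, 5.5, 240°): r_1=1.0000, r_2=1.9319, r_3=5.1962, r_4=1.9319, r_5=0.5774 — all match ✓
No second candidate reproduces the full scan.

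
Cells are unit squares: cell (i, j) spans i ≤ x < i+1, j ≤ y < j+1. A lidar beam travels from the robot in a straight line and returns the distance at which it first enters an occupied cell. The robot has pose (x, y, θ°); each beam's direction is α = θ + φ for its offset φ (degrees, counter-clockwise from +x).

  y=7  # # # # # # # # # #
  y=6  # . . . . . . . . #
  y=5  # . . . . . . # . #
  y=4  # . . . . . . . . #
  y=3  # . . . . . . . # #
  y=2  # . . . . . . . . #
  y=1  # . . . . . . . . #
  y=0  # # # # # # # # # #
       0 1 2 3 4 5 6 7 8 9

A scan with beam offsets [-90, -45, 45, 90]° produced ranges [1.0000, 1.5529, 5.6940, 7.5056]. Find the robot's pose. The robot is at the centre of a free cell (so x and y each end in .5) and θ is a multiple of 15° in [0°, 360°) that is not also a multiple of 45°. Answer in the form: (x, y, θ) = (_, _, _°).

Candidates: 46 free-cell centres × 16 headings = 736 poses. Raycast each; keep the one whose scan matches to 4 dp.
  (7.5, 1.5, 345°): beam 1 = 0.5176 ≠ 1.0000 ✗
  (3.5, 4.5, 285°): beam 1 = 2.5882 ≠ 1.0000 ✗
  (2.5, 6.5, 15°): beam 1 = 5.6940 ≠ 1.0000 ✗
  (2.5, 5.5, 345°): beam 1 = 4.6587 ≠ 1.0000 ✗
  …
  (7.5, 1.5, 60°): r_1=1.0000, r_2=1.5529, r_3=5.6940, r_4=7.5056 — all match ✓
No second candidate reproduces the full scan.

(x, y, θ) = (7.5, 1.5, 60°)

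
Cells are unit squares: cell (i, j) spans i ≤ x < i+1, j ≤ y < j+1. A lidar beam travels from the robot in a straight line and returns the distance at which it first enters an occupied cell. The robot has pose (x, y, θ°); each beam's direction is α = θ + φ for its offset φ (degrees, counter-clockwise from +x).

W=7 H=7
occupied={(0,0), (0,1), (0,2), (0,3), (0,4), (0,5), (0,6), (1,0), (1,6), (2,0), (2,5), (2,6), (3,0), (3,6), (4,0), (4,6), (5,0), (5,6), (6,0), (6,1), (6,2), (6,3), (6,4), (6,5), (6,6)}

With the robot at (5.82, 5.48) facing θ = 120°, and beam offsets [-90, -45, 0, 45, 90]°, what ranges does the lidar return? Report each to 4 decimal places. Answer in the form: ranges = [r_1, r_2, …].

ranges = [0.2078, 0.5383, 0.6004, 2.0091, 5.5657]

beam 1: φ=-90°, α=30°
  d=(0.8660,0.5000)  start (5,5)  tX=0.2078 tY=1.0400  stride 1/|dx|=1.1547 1/|dy|=2.0000
    cross x-line → (6,5), t=0.2078 (wall)
  → r_1 = 0.2078
beam 2: φ=-45°, α=75°
  d=(0.2588,0.9659)  start (5,5)  tX=0.6955 tY=0.5383  stride 1/|dx|=3.8637 1/|dy|=1.0353
    cross y-line → (5,6), t=0.5383 (wall)
  → r_2 = 0.5383
beam 3: φ=0°, α=120°
  d=(-0.5000,0.8660)  start (5,5)  tX=1.6400 tY=0.6004  stride 1/|dx|=2.0000 1/|dy|=1.1547
    cross y-line → (5,6), t=0.6004 (wall)
  → r_3 = 0.6004
beam 4: φ=45°, α=165°
  d=(-0.9659,0.2588)  start (5,5)  tX=0.8489 tY=2.0091  stride 1/|dx|=1.0353 1/|dy|=3.8637
    cross x-line → (4,5), t=0.8489
    cross x-line → (3,5), t=1.8842
    cross y-line → (3,6), t=2.0091 (wall)
  → r_4 = 2.0091
beam 5: φ=90°, α=210°
  d=(-0.8660,-0.5000)  start (5,5)  tX=0.9469 tY=0.9600  stride 1/|dx|=1.1547 1/|dy|=2.0000
    cross x-line → (4,5), t=0.9469
    cross y-line → (4,4), t=0.9600
    cross x-line → (3,4), t=2.1016
    cross y-line → (3,3), t=2.9600
    cross x-line → (2,3), t=3.2563
    cross x-line → (1,3), t=4.4110
    cross y-line → (1,2), t=4.9600
    cross x-line → (0,2), t=5.5657 (wall)
  → r_5 = 5.5657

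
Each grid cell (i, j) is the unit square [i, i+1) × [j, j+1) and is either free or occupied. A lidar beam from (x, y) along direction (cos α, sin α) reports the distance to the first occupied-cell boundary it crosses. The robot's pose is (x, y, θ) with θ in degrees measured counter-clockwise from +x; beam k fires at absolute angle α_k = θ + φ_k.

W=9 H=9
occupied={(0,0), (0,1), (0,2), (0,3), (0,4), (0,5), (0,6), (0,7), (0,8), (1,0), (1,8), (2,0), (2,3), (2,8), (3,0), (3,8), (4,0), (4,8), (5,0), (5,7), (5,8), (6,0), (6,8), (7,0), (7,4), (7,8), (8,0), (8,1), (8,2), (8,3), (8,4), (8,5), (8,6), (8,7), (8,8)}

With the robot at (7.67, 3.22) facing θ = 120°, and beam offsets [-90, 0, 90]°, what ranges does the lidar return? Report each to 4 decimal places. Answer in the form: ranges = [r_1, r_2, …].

beam 1: φ=-90°, α=30°
  cosα=0.8660 sinα=0.5000 | (7,3) | tMaxX 0.3811 tMaxY 1.5600 | tΔX 1.1547 tΔY 2.0000
    t=0.3811 [x] (8,3) — stop
  → r_1 = 0.3811
beam 2: φ=0°, α=120°
  cosα=-0.5000 sinα=0.8660 | (7,3) | tMaxX 1.3400 tMaxY 0.9007 | tΔX 2.0000 tΔY 1.1547
    t=0.9007 [y] (7,4) — stop
  → r_2 = 0.9007
beam 3: φ=90°, α=210°
  cosα=-0.8660 sinα=-0.5000 | (7,3) | tMaxX 0.7736 tMaxY 0.4400 | tΔX 1.1547 tΔY 2.0000
    t=0.4400 [y] (7,2)
    t=0.7736 [x] (6,2)
    t=1.9283 [x] (5,2)
    t=2.4400 [y] (5,1)
    t=3.0831 [x] (4,1)
    t=4.2378 [x] (3,1)
    t=4.4400 [y] (3,0) — stop
  → r_3 = 4.4400

ranges = [0.3811, 0.9007, 4.4400]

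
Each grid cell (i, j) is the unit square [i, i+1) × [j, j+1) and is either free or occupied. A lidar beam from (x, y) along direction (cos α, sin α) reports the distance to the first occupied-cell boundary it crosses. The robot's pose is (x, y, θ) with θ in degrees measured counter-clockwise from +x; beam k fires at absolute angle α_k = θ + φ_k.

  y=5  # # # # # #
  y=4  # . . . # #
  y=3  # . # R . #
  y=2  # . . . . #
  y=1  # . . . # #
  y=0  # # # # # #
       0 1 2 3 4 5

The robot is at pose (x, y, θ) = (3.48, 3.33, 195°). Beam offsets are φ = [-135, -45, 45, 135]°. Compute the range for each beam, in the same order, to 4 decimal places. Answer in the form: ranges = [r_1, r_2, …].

beam 1: φ=-135°, α=60°
  dir = (cos 60°, sin 60°) = (0.5000, 0.8660); from cell (3,3)
  next x-line at t=1.0400, next y-line at t=0.7736; Δt_x=2.0000, Δt_y=1.1547
    y: enter (3,4) at t=0.7736
    x: enter (4,4) at t=1.0400 ← occupied
  → r_1 = 1.0400
beam 2: φ=-45°, α=150°
  dir = (cos 150°, sin 150°) = (-0.8660, 0.5000); from cell (3,3)
  next x-line at t=0.5543, next y-line at t=1.3400; Δt_x=1.1547, Δt_y=2.0000
    x: enter (2,3) at t=0.5543 ← occupied
  → r_2 = 0.5543
beam 3: φ=45°, α=240°
  dir = (cos 240°, sin 240°) = (-0.5000, -0.8660); from cell (3,3)
  next x-line at t=0.9600, next y-line at t=0.3811; Δt_x=2.0000, Δt_y=1.1547
    y: enter (3,2) at t=0.3811
    x: enter (2,2) at t=0.9600
    y: enter (2,1) at t=1.5358
    y: enter (2,0) at t=2.6905 ← occupied
  → r_3 = 2.6905
beam 4: φ=135°, α=330°
  dir = (cos 330°, sin 330°) = (0.8660, -0.5000); from cell (3,3)
  next x-line at t=0.6004, next y-line at t=0.6600; Δt_x=1.1547, Δt_y=2.0000
    x: enter (4,3) at t=0.6004
    y: enter (4,2) at t=0.6600
    x: enter (5,2) at t=1.7551 ← occupied
  → r_4 = 1.7551

ranges = [1.0400, 0.5543, 2.6905, 1.7551]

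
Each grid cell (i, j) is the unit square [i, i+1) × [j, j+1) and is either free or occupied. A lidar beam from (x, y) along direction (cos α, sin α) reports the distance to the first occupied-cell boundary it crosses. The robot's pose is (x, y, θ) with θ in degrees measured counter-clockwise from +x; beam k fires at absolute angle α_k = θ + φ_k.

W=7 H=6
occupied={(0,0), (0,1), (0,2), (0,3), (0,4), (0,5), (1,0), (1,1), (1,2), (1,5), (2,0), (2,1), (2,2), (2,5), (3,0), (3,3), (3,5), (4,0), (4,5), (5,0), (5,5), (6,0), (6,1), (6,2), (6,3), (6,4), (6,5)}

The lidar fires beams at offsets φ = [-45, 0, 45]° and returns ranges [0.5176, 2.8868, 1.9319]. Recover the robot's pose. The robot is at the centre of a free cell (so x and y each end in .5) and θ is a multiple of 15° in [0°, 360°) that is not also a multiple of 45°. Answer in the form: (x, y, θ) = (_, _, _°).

Candidates: 15 free-cell centres × 16 headings = 240 poses. Raycast each; keep the one whose scan matches to 4 dp.
  (5.5, 3.5, 105°): beam 1 = 1.0000 ≠ 0.5176 ✗
  (2.5, 3.5, 255°): beam 1 = 1.0000 ≠ 0.5176 ✗
  (4.5, 2.5, 240°): beam 1 = 1.5529 ≠ 0.5176 ✗
  (1.5, 4.5, 165°): beam 1 = 0.5774 ≠ 0.5176 ✗
  (5.5, 4.5, 60°): beam 2 = 0.5774 ≠ 2.8868 ✗
  …
  (3.5, 4.5, 330°): r_1=0.5176, r_2=2.8868, r_3=1.9319 — all match ✓
No second candidate reproduces the full scan.

(x, y, θ) = (3.5, 4.5, 330°)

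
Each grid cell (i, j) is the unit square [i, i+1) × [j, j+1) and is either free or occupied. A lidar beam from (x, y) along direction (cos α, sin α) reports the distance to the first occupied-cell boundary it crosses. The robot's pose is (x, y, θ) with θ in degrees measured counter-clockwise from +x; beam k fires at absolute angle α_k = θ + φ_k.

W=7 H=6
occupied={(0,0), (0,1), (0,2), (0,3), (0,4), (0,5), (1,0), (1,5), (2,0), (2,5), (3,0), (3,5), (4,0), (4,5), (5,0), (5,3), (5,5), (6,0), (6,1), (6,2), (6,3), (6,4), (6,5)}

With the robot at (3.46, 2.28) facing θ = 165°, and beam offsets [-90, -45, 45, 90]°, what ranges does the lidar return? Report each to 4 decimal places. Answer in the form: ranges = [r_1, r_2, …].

beam 1: φ=-90°, α=75°
  cosα=0.2588 sinα=0.9659 | (3,2) | tMaxX 2.0864 tMaxY 0.7454 | tΔX 3.8637 tΔY 1.0353
    t=0.7454 [y] (3,3)
    t=1.7807 [y] (3,4)
    t=2.0864 [x] (4,4)
    t=2.8160 [y] (4,5) — stop
  → r_1 = 2.8160
beam 2: φ=-45°, α=120°
  cosα=-0.5000 sinα=0.8660 | (3,2) | tMaxX 0.9200 tMaxY 0.8314 | tΔX 2.0000 tΔY 1.1547
    t=0.8314 [y] (3,3)
    t=0.9200 [x] (2,3)
    t=1.9861 [y] (2,4)
    t=2.9200 [x] (1,4)
    t=3.1408 [y] (1,5) — stop
  → r_2 = 3.1408
beam 3: φ=45°, α=210°
  cosα=-0.8660 sinα=-0.5000 | (3,2) | tMaxX 0.5312 tMaxY 0.5600 | tΔX 1.1547 tΔY 2.0000
    t=0.5312 [x] (2,2)
    t=0.5600 [y] (2,1)
    t=1.6859 [x] (1,1)
    t=2.5600 [y] (1,0) — stop
  → r_3 = 2.5600
beam 4: φ=90°, α=255°
  cosα=-0.2588 sinα=-0.9659 | (3,2) | tMaxX 1.7773 tMaxY 0.2899 | tΔX 3.8637 tΔY 1.0353
    t=0.2899 [y] (3,1)
    t=1.3252 [y] (3,0) — stop
  → r_4 = 1.3252

ranges = [2.8160, 3.1408, 2.5600, 1.3252]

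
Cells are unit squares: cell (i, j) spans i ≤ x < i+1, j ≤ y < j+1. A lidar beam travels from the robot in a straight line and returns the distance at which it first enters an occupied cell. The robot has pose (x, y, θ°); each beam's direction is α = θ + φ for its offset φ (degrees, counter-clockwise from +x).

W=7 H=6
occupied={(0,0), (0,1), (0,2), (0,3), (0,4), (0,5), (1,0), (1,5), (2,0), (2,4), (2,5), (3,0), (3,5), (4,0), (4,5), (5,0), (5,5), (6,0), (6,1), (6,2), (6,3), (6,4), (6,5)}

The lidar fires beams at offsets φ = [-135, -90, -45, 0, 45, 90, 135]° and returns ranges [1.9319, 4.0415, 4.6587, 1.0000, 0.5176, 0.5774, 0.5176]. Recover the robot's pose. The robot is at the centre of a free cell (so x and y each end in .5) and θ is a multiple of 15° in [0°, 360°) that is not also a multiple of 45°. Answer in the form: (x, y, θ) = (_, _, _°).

The pose lattice has 19·16 = 304 candidates. Test each by forward raycasting.
  (3.5, 4.5, 30°): beam 1 = 3.6235 ≠ 1.9319 ✗
  (4.5, 3.5, 300°): beam 3 = 2.5882 ≠ 4.6587 ✗
  (1.5, 4.5, 345°): beam 1 = 0.5774 ≠ 1.9319 ✗
  …
  (5.5, 1.5, 210°): r_1=1.9319, r_2=4.0415, r_3=4.6587, r_4=1.0000, r_5=0.5176, r_6=0.5774, r_7=0.5176 — all match ✓
No second candidate reproduces the full scan.

(x, y, θ) = (5.5, 1.5, 210°)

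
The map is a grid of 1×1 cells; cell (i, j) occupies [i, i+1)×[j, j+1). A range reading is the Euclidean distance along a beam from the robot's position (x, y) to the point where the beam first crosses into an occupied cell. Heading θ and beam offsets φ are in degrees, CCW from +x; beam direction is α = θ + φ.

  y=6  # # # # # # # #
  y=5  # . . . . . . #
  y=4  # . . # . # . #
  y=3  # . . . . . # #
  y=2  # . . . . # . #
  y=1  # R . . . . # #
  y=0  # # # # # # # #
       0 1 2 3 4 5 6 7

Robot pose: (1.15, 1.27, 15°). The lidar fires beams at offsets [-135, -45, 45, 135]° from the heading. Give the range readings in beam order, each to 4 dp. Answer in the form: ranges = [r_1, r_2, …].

beam 1: φ=-135°, α=240°
  dir = (cos 240°, sin 240°) = (-0.5000, -0.8660); from cell (1,1)
  next x-line at t=0.3000, next y-line at t=0.3118; Δt_x=2.0000, Δt_y=1.1547
    x: enter (0,1) at t=0.3000 ← occupied
  → r_1 = 0.3000
beam 2: φ=-45°, α=330°
  dir = (cos 330°, sin 330°) = (0.8660, -0.5000); from cell (1,1)
  next x-line at t=0.9815, next y-line at t=0.5400; Δt_x=1.1547, Δt_y=2.0000
    y: enter (1,0) at t=0.5400 ← occupied
  → r_2 = 0.5400
beam 3: φ=45°, α=60°
  dir = (cos 60°, sin 60°) = (0.5000, 0.8660); from cell (1,1)
  next x-line at t=1.7000, next y-line at t=0.8429; Δt_x=2.0000, Δt_y=1.1547
    y: enter (1,2) at t=0.8429
    x: enter (2,2) at t=1.7000
    y: enter (2,3) at t=1.9976
    y: enter (2,4) at t=3.1523
    x: enter (3,4) at t=3.7000 ← occupied
  → r_3 = 3.7000
beam 4: φ=135°, α=150°
  dir = (cos 150°, sin 150°) = (-0.8660, 0.5000); from cell (1,1)
  next x-line at t=0.1732, next y-line at t=1.4600; Δt_x=1.1547, Δt_y=2.0000
    x: enter (0,1) at t=0.1732 ← occupied
  → r_4 = 0.1732

ranges = [0.3000, 0.5400, 3.7000, 0.1732]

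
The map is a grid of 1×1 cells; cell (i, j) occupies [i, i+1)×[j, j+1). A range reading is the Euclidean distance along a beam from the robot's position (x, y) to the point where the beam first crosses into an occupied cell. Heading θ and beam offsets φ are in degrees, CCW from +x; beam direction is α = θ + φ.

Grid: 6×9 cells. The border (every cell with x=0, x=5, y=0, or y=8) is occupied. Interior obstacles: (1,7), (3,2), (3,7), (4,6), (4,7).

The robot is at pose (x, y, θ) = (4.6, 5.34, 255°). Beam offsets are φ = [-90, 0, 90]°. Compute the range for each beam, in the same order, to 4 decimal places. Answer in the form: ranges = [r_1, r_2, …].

beam 1: φ=-90°, α=165°
  direction (-0.9659, 0.2588); cell (4,5); t to first gridline: x 0.6212, y 2.5500 (then +1.0353 / +3.8637)
    (3,5) via x @ 0.6212
    (2,5) via x @ 1.6564
    (2,6) via y @ 2.5500
    (1,6) via x @ 2.6917
    (0,6) via x @ 3.7270  # hit
  → r_1 = 3.7270
beam 2: φ=0°, α=255°
  direction (-0.2588, -0.9659); cell (4,5); t to first gridline: x 2.3182, y 0.3520 (then +3.8637 / +1.0353)
    (4,4) via y @ 0.3520
    (4,3) via y @ 1.3873
    (3,3) via x @ 2.3182
    (3,2) via y @ 2.4225  # hit
  → r_2 = 2.4225
beam 3: φ=90°, α=345°
  direction (0.9659, -0.2588); cell (4,5); t to first gridline: x 0.4141, y 1.3137 (then +1.0353 / +3.8637)
    (5,5) via x @ 0.4141  # hit
  → r_3 = 0.4141

ranges = [3.7270, 2.4225, 0.4141]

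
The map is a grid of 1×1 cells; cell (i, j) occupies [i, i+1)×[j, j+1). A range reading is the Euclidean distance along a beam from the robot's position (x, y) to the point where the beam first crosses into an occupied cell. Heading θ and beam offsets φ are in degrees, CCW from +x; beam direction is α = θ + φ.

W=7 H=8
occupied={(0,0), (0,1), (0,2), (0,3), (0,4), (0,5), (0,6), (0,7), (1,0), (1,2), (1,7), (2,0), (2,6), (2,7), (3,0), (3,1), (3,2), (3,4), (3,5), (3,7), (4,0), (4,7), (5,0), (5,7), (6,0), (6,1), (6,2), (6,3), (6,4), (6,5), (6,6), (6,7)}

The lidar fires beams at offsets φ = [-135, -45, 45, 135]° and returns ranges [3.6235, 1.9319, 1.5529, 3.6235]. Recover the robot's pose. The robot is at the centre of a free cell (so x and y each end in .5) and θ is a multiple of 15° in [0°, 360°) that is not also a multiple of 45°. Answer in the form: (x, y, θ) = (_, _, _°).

Enumerate (i+0.5, j+0.5, θ) over the 24 free cells and 16 admissible headings. For each, cast all 4 beams and compare to the given ranges.
  (4.5, 6.5, 120°): beam 1 = 1.5529 ≠ 3.6235 ✗
  (5.5, 5.5, 300°): beam 1 = 1.5529 ≠ 3.6235 ✗
  (2.5, 4.5, 30°): beam 1 = 1.9319 ≠ 3.6235 ✗
  (1.5, 4.5, 330°): beam 1 = 0.5176 ≠ 3.6235 ✗
  (5.5, 4.5, 330°): beam 1 = 1.5529 ≠ 3.6235 ✗
  …
  (4.5, 3.5, 300°): r_1=3.6235, r_2=1.9319, r_3=1.5529, r_4=3.6235 — all match ✓
No second candidate reproduces the full scan.

(x, y, θ) = (4.5, 3.5, 300°)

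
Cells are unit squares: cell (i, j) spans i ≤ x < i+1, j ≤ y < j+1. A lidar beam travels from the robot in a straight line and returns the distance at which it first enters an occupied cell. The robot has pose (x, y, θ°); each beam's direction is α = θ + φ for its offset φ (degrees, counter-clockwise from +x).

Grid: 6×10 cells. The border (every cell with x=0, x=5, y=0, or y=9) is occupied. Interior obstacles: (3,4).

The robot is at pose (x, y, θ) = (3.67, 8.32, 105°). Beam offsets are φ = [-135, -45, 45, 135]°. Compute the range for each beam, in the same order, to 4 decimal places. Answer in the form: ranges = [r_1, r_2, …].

ranges = [1.5358, 0.7852, 1.3600, 5.3400]

beam 1: φ=-135°, α=330°
  d=(0.8660,-0.5000)  start (3,8)  tX=0.3811 tY=0.6400  stride 1/|dx|=1.1547 1/|dy|=2.0000
    cross x-line → (4,8), t=0.3811
    cross y-line → (4,7), t=0.6400
    cross x-line → (5,7), t=1.5358 (wall)
  → r_1 = 1.5358
beam 2: φ=-45°, α=60°
  d=(0.5000,0.8660)  start (3,8)  tX=0.6600 tY=0.7852  stride 1/|dx|=2.0000 1/|dy|=1.1547
    cross x-line → (4,8), t=0.6600
    cross y-line → (4,9), t=0.7852 (wall)
  → r_2 = 0.7852
beam 3: φ=45°, α=150°
  d=(-0.8660,0.5000)  start (3,8)  tX=0.7736 tY=1.3600  stride 1/|dx|=1.1547 1/|dy|=2.0000
    cross x-line → (2,8), t=0.7736
    cross y-line → (2,9), t=1.3600 (wall)
  → r_3 = 1.3600
beam 4: φ=135°, α=240°
  d=(-0.5000,-0.8660)  start (3,8)  tX=1.3400 tY=0.3695  stride 1/|dx|=2.0000 1/|dy|=1.1547
    cross y-line → (3,7), t=0.3695
    cross x-line → (2,7), t=1.3400
    cross y-line → (2,6), t=1.5242
    cross y-line → (2,5), t=2.6789
    cross x-line → (1,5), t=3.3400
    cross y-line → (1,4), t=3.8336
    cross y-line → (1,3), t=4.9883
    cross x-line → (0,3), t=5.3400 (wall)
  → r_4 = 5.3400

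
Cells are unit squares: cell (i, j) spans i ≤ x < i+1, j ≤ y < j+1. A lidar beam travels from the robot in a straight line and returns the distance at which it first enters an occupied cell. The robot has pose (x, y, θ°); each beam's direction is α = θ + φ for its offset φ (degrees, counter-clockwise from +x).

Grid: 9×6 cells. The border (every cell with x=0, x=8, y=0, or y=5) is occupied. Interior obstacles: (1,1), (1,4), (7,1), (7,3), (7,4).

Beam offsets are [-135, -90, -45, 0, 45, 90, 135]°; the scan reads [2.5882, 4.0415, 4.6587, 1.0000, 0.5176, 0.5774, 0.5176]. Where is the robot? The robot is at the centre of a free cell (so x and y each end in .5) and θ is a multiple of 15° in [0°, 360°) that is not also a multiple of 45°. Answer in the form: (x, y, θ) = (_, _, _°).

Enumerate (i+0.5, j+0.5, θ) over the 23 free cells and 16 admissible headings. For each, cast all 7 beams and compare to the given ranges.
  (5.5, 3.5, 165°): beam 1 = 1.7321 ≠ 2.5882 ✗
  (5.5, 2.5, 150°): beam 1 = 1.9319 ≠ 2.5882 ✗
  (1.5, 2.5, 240°): beam 1 = 1.5529 ≠ 2.5882 ✗
  (4.5, 4.5, 285°): beam 1 = 1.0000 ≠ 2.5882 ✗
  …
  (2.5, 4.5, 30°): r_1=2.5882, r_2=4.0415, r_3=4.6587, r_4=1.0000, r_5=0.5176, r_6=0.5774, r_7=0.5176 — all match ✓
Only this pose fits every beam.

(x, y, θ) = (2.5, 4.5, 30°)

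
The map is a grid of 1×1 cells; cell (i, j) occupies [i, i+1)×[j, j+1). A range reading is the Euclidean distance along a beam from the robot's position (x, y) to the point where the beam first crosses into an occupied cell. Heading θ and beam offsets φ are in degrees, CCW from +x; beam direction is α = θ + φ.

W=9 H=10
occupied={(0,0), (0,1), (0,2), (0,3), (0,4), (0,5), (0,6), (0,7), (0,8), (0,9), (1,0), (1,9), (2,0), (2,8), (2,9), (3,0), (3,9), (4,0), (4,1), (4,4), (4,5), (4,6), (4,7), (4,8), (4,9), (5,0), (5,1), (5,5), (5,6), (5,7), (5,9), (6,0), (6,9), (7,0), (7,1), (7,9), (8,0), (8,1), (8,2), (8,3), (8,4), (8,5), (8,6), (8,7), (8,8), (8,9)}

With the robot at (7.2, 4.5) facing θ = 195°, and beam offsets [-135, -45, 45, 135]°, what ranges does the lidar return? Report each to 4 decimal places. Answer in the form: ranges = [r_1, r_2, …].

ranges = [1.6000, 1.3856, 2.8868, 0.9238]

beam 1: φ=-135°, α=60°
  d=(0.5000,0.8660)  start (7,4)  tX=1.6000 tY=0.5774  stride 1/|dx|=2.0000 1/|dy|=1.1547
    cross y-line → (7,5), t=0.5774
    cross x-line → (8,5), t=1.6000 (wall)
  → r_1 = 1.6000
beam 2: φ=-45°, α=150°
  d=(-0.8660,0.5000)  start (7,4)  tX=0.2309 tY=1.0000  stride 1/|dx|=1.1547 1/|dy|=2.0000
    cross x-line → (6,4), t=0.2309
    cross y-line → (6,5), t=1.0000
    cross x-line → (5,5), t=1.3856 (wall)
  → r_2 = 1.3856
beam 3: φ=45°, α=240°
  d=(-0.5000,-0.8660)  start (7,4)  tX=0.4000 tY=0.5774  stride 1/|dx|=2.0000 1/|dy|=1.1547
    cross x-line → (6,4), t=0.4000
    cross y-line → (6,3), t=0.5774
    cross y-line → (6,2), t=1.7321
    cross x-line → (5,2), t=2.4000
    cross y-line → (5,1), t=2.8868 (wall)
  → r_3 = 2.8868
beam 4: φ=135°, α=330°
  d=(0.8660,-0.5000)  start (7,4)  tX=0.9238 tY=1.0000  stride 1/|dx|=1.1547 1/|dy|=2.0000
    cross x-line → (8,4), t=0.9238 (wall)
  → r_4 = 0.9238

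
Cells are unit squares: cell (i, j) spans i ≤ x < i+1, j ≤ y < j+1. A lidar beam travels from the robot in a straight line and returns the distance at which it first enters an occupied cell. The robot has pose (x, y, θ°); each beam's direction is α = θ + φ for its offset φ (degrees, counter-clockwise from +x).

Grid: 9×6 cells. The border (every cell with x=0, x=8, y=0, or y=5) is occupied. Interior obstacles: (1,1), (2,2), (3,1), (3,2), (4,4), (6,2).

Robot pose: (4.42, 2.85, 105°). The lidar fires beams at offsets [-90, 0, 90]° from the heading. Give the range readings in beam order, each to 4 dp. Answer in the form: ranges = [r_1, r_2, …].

ranges = [3.7063, 1.1906, 0.4348]

beam 1: φ=-90°, α=15°
  cosα=0.9659 sinα=0.2588 | (4,2) | tMaxX 0.6005 tMaxY 0.5796 | tΔX 1.0353 tΔY 3.8637
    t=0.5796 [y] (4,3)
    t=0.6005 [x] (5,3)
    t=1.6357 [x] (6,3)
    t=2.6710 [x] (7,3)
    t=3.7063 [x] (8,3) — stop
  → r_1 = 3.7063
beam 2: φ=0°, α=105°
  cosα=-0.2588 sinα=0.9659 | (4,2) | tMaxX 1.6228 tMaxY 0.1553 | tΔX 3.8637 tΔY 1.0353
    t=0.1553 [y] (4,3)
    t=1.1906 [y] (4,4) — stop
  → r_2 = 1.1906
beam 3: φ=90°, α=195°
  cosα=-0.9659 sinα=-0.2588 | (4,2) | tMaxX 0.4348 tMaxY 3.2841 | tΔX 1.0353 tΔY 3.8637
    t=0.4348 [x] (3,2) — stop
  → r_3 = 0.4348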